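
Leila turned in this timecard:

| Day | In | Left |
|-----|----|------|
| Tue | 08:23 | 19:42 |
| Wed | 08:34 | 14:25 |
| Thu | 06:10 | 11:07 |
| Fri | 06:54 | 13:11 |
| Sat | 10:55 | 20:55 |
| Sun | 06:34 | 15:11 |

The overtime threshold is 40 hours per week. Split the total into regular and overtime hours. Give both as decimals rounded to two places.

Tue: 08:23–19:42 = 11 h 19 min
Wed: 08:34–14:25 = 5 h 51 min
Thu: 06:10–11:07 = 4 h 57 min
Fri: 06:54–13:11 = 6 h 17 min
Sat: 10:55–20:55 = 10 h 0 min
Sun: 06:34–15:11 = 8 h 37 min
Total worked: 47 h 1 min = 47.02 h.
Threshold 40 h → overtime 7 h 1 min, regular 40 h 0 min.

Regular 40.00 hours, overtime 7.02 hours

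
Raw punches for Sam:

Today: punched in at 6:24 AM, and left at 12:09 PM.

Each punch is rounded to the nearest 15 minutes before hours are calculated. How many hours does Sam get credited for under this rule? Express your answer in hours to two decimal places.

Today: in 6:24 AM→6:30 AM, out 12:09 PM→12:15 PM; 5 h 45 min

5.75 hours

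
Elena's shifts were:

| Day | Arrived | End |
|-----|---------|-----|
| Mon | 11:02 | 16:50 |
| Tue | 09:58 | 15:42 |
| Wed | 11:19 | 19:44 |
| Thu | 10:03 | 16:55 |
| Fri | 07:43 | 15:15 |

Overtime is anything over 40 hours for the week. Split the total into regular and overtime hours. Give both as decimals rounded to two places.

Regular 34.35 hours, overtime 0.00 hours

Mon: 11:02–16:50 = 5 h 48 min
Tue: 09:58–15:42 = 5 h 44 min
Wed: 11:19–19:44 = 8 h 25 min
Thu: 10:03–16:55 = 6 h 52 min
Fri: 07:43–15:15 = 7 h 32 min
Total worked: 34 h 21 min = 34.35 h.
Threshold 40 h → overtime 0 h 0 min, regular 34 h 21 min.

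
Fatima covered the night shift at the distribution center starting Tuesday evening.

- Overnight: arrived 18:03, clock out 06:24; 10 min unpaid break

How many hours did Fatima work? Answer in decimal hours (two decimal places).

Overnight: 18:03 → midnight = 5 h 57 min; midnight → 06:24 = 6 h 24 min; span 12 h 21 min; less 10 min break → 12 h 11 min

12.18 hours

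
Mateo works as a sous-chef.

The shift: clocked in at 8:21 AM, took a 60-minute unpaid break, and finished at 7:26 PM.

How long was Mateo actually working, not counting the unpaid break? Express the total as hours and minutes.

10 h 5 min

The shift: 8:21 AM–7:26 PM = 11 h 5 min; less 60 min break → 10 h 5 min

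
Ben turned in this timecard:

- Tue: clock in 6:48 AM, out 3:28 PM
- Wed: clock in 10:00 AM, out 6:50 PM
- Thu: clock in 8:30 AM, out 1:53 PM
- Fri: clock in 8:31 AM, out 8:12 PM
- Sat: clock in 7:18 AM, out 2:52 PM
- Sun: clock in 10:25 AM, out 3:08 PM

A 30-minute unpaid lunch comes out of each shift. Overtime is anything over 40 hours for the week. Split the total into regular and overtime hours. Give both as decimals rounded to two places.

Tue: 6:48 AM–3:28 PM = 8 h 40 min; less 30 min break → 8 h 10 min
Wed: 10:00 AM–6:50 PM = 8 h 50 min; less 30 min break → 8 h 20 min
Thu: 8:30 AM–1:53 PM = 5 h 23 min; less 30 min break → 4 h 53 min
Fri: 8:31 AM–8:12 PM = 11 h 41 min; less 30 min break → 11 h 11 min
Sat: 7:18 AM–2:52 PM = 7 h 34 min; less 30 min break → 7 h 4 min
Sun: 10:25 AM–3:08 PM = 4 h 43 min; less 30 min break → 4 h 13 min
Total worked: 43 h 51 min = 43.85 h.
Threshold 40 h → overtime 3 h 51 min, regular 40 h 0 min.

Regular 40.00 hours, overtime 3.85 hours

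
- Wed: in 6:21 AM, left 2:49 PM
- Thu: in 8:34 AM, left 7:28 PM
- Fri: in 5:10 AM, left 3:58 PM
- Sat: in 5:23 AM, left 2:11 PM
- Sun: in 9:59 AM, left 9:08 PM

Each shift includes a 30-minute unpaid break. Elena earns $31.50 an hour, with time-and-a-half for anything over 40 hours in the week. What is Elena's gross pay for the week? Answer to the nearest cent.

Wed: 6:21 AM–2:49 PM = 8 h 28 min; less 30 min break → 7 h 58 min
Thu: 8:34 AM–7:28 PM = 10 h 54 min; less 30 min break → 10 h 24 min
Fri: 5:10 AM–3:58 PM = 10 h 48 min; less 30 min break → 10 h 18 min
Sat: 5:23 AM–2:11 PM = 8 h 48 min; less 30 min break → 8 h 18 min
Sun: 9:59 AM–9:08 PM = 11 h 9 min; less 30 min break → 10 h 39 min
Total worked: 47 h 37 min = 2857 min.
Regular 40 h 0 min = 2400 min at $31.50/h; overtime 7 h 37 min = 457 min at $47.25/h.
Pay = (2400 × $31.50 + 457 × $47.25) ÷ 60 = $1619.89.

$1619.89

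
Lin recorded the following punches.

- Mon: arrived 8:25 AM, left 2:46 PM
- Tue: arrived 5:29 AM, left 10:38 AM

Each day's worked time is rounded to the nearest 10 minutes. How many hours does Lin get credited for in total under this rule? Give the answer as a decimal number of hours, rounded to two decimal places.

Mon: 8:25 AM–2:46 PM = 6 h 21 min → rounds to 6 h 20 min
Tue: 5:29 AM–10:38 AM = 5 h 9 min → rounds to 5 h 10 min
Total credited: 11 h 30 min.

11.50 hours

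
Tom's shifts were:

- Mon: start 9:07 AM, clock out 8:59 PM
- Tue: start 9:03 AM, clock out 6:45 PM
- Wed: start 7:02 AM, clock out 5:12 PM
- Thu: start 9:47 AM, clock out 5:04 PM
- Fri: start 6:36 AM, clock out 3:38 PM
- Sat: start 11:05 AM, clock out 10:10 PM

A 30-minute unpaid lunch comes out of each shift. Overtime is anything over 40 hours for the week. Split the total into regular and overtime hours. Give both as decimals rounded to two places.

Mon: 9:07 AM–8:59 PM = 11 h 52 min; less 30 min break → 11 h 22 min
Tue: 9:03 AM–6:45 PM = 9 h 42 min; less 30 min break → 9 h 12 min
Wed: 7:02 AM–5:12 PM = 10 h 10 min; less 30 min break → 9 h 40 min
Thu: 9:47 AM–5:04 PM = 7 h 17 min; less 30 min break → 6 h 47 min
Fri: 6:36 AM–3:38 PM = 9 h 2 min; less 30 min break → 8 h 32 min
Sat: 11:05 AM–10:10 PM = 11 h 5 min; less 30 min break → 10 h 35 min
Total worked: 56 h 8 min = 56.13 h.
Threshold 40 h → overtime 16 h 8 min, regular 40 h 0 min.

Regular 40.00 hours, overtime 16.13 hours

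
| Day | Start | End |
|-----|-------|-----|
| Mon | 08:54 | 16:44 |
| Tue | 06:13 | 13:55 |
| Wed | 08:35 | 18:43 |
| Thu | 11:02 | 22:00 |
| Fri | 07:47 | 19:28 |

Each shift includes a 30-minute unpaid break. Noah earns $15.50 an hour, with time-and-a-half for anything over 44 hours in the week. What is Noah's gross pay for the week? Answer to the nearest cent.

Mon: 08:54–16:44 = 7 h 50 min; less 30 min break → 7 h 20 min
Tue: 06:13–13:55 = 7 h 42 min; less 30 min break → 7 h 12 min
Wed: 08:35–18:43 = 10 h 8 min; less 30 min break → 9 h 38 min
Thu: 11:02–22:00 = 10 h 58 min; less 30 min break → 10 h 28 min
Fri: 07:47–19:28 = 11 h 41 min; less 30 min break → 11 h 11 min
Total worked: 45 h 49 min = 2749 min.
Regular 44 h 0 min = 2640 min at $15.50/h; overtime 1 h 49 min = 109 min at $23.25/h.
Pay = (2640 × $15.50 + 109 × $23.25) ÷ 60 = $724.24.

$724.24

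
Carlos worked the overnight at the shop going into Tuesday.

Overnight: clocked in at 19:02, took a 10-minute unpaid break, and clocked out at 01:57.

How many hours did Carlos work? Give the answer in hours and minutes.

Overnight: 19:02 → midnight = 4 h 58 min; midnight → 01:57 = 1 h 57 min; span 6 h 55 min; less 10 min break → 6 h 45 min

6 h 45 min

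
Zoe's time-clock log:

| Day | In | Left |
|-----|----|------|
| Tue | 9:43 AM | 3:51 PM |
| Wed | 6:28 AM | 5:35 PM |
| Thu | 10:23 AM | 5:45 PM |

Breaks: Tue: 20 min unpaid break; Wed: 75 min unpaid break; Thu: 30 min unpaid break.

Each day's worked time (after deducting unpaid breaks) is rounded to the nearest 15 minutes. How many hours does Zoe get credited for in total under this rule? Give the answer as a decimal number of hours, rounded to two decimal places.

Tue: 9:43 AM–3:51 PM = 6 h 8 min − 20 min = 5 h 48 min → rounds to 5 h 45 min
Wed: 6:28 AM–5:35 PM = 11 h 7 min − 75 min = 9 h 52 min → rounds to 9 h 45 min
Thu: 10:23 AM–5:45 PM = 7 h 22 min − 30 min = 6 h 52 min → rounds to 6 h 45 min
Total credited: 22 h 15 min.

22.25 hours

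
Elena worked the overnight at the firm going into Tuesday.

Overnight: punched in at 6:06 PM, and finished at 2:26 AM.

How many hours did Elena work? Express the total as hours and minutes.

8 h 20 min

Overnight: 6:06 PM → midnight = 5 h 54 min; midnight → 2:26 AM = 2 h 26 min; span 8 h 20 min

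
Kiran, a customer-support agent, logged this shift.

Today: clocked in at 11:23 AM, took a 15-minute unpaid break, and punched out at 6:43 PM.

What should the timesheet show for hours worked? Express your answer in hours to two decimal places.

7.08 hours

Today: 11:23 AM–6:43 PM = 7 h 20 min; less 15 min break → 7 h 5 min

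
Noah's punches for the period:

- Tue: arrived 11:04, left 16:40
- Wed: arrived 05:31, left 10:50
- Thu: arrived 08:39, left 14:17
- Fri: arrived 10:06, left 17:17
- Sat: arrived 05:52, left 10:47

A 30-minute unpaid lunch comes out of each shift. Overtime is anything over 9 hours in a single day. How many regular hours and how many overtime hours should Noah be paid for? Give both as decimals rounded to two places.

Tue: 11:04–16:40 = 5 h 36 min; less 30 min break → 5 h 6 min
Wed: 05:31–10:50 = 5 h 19 min; less 30 min break → 4 h 49 min
Thu: 08:39–14:17 = 5 h 38 min; less 30 min break → 5 h 8 min
Fri: 10:06–17:17 = 7 h 11 min; less 30 min break → 6 h 41 min
Sat: 05:52–10:47 = 4 h 55 min; less 30 min break → 4 h 25 min
Tue reg 5 h 6 min / OT 0 h 0 min; Wed reg 4 h 49 min / OT 0 h 0 min; Thu reg 5 h 8 min / OT 0 h 0 min; Fri reg 6 h 41 min / OT 0 h 0 min; Sat reg 4 h 25 min / OT 0 h 0 min.
Totals: regular 26 h 9 min, overtime 0 h 0 min.

Regular 26.15 hours, overtime 0.00 hours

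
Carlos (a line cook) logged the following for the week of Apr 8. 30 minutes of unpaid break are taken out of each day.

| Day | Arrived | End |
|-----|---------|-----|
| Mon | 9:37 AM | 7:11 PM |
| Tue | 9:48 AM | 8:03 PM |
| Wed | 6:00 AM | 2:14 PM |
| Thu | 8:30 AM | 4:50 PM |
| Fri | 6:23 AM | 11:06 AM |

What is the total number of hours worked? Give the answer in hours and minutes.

Mon: 9:37 AM–7:11 PM = 9 h 34 min; less 30 min break → 9 h 4 min
Tue: 9:48 AM–8:03 PM = 10 h 15 min; less 30 min break → 9 h 45 min
Wed: 6:00 AM–2:14 PM = 8 h 14 min; less 30 min break → 7 h 44 min
Thu: 8:30 AM–4:50 PM = 8 h 20 min; less 30 min break → 7 h 50 min
Fri: 6:23 AM–11:06 AM = 4 h 43 min; less 30 min break → 4 h 13 min
Total: 9 h 4 min + 9 h 45 min + 7 h 44 min + 7 h 50 min + 4 h 13 min = 38 h 36 min.

38 h 36 min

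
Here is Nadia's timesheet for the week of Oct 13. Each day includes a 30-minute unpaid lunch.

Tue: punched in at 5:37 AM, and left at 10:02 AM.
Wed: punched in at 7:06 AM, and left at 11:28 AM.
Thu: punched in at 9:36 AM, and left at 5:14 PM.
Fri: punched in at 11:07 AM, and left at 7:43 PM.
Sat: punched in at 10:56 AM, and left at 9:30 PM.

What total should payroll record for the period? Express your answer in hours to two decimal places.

33.08 hours

Tue: 5:37 AM–10:02 AM = 4 h 25 min; less 30 min break → 3 h 55 min
Wed: 7:06 AM–11:28 AM = 4 h 22 min; less 30 min break → 3 h 52 min
Thu: 9:36 AM–5:14 PM = 7 h 38 min; less 30 min break → 7 h 8 min
Fri: 11:07 AM–7:43 PM = 8 h 36 min; less 30 min break → 8 h 6 min
Sat: 10:56 AM–9:30 PM = 10 h 34 min; less 30 min break → 10 h 4 min
Total: 3 h 55 min + 3 h 52 min + 7 h 8 min + 8 h 6 min + 10 h 4 min = 33 h 5 min.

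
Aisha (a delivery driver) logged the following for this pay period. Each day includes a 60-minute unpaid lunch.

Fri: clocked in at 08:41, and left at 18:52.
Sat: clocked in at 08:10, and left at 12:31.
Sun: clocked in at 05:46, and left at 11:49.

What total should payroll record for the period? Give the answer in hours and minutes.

17 h 35 min

Fri: 08:41–18:52 = 10 h 11 min; less 60 min break → 9 h 11 min
Sat: 08:10–12:31 = 4 h 21 min; less 60 min break → 3 h 21 min
Sun: 05:46–11:49 = 6 h 3 min; less 60 min break → 5 h 3 min
Total: 9 h 11 min + 3 h 21 min + 5 h 3 min = 17 h 35 min.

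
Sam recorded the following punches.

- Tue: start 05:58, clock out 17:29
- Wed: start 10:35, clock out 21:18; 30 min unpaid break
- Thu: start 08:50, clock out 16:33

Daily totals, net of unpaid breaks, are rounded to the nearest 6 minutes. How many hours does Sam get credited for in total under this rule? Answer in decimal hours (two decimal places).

Tue: 05:58–17:29 = 11 h 31 min → rounds to 11 h 30 min
Wed: 10:35–21:18 = 10 h 43 min − 30 min = 10 h 13 min → rounds to 10 h 12 min
Thu: 08:50–16:33 = 7 h 43 min → rounds to 7 h 42 min
Total credited: 29 h 24 min.

29.40 hours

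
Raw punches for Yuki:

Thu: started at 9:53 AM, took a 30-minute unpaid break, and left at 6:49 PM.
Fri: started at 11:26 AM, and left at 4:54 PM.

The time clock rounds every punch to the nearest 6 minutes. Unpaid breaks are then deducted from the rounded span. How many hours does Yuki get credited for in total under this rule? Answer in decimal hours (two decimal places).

13.90 hours

Thu: in 9:53 AM→9:54 AM, out 6:49 PM→6:48 PM; 8 h 54 min − 30 min = 8 h 24 min
Fri: in 11:26 AM→11:24 AM, out 4:54 PM→4:54 PM; 5 h 30 min
Total credited: 13 h 54 min.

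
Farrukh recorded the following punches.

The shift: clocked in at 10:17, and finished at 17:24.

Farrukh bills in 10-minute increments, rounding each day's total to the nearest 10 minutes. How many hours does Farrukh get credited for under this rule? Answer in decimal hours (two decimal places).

7.17 hours

The shift: 10:17–17:24 = 7 h 7 min → rounds to 7 h 10 min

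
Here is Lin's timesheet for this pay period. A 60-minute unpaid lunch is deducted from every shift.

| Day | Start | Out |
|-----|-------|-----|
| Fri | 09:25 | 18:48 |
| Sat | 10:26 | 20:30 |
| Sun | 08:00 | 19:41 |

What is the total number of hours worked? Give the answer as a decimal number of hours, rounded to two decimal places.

28.13 hours

Fri: 09:25–18:48 = 9 h 23 min; less 60 min break → 8 h 23 min
Sat: 10:26–20:30 = 10 h 4 min; less 60 min break → 9 h 4 min
Sun: 08:00–19:41 = 11 h 41 min; less 60 min break → 10 h 41 min
Total: 8 h 23 min + 9 h 4 min + 10 h 41 min = 28 h 8 min.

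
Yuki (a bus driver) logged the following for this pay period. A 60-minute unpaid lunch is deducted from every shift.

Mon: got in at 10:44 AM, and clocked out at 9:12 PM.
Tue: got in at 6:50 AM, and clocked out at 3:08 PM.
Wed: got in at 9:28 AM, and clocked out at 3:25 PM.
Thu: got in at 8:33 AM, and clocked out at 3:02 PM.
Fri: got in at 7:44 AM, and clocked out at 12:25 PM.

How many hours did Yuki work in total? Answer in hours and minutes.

30 h 53 min

Mon: 10:44 AM–9:12 PM = 10 h 28 min; less 60 min break → 9 h 28 min
Tue: 6:50 AM–3:08 PM = 8 h 18 min; less 60 min break → 7 h 18 min
Wed: 9:28 AM–3:25 PM = 5 h 57 min; less 60 min break → 4 h 57 min
Thu: 8:33 AM–3:02 PM = 6 h 29 min; less 60 min break → 5 h 29 min
Fri: 7:44 AM–12:25 PM = 4 h 41 min; less 60 min break → 3 h 41 min
Total: 9 h 28 min + 7 h 18 min + 4 h 57 min + 5 h 29 min + 3 h 41 min = 30 h 53 min.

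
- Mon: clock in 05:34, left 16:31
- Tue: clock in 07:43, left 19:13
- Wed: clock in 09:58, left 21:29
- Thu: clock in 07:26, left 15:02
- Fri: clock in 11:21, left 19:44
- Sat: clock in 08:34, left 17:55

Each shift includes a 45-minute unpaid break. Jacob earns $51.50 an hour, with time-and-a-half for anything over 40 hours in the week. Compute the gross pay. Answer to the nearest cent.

Mon: 05:34–16:31 = 10 h 57 min; less 45 min break → 10 h 12 min
Tue: 07:43–19:13 = 11 h 30 min; less 45 min break → 10 h 45 min
Wed: 09:58–21:29 = 11 h 31 min; less 45 min break → 10 h 46 min
Thu: 07:26–15:02 = 7 h 36 min; less 45 min break → 6 h 51 min
Fri: 11:21–19:44 = 8 h 23 min; less 45 min break → 7 h 38 min
Sat: 08:34–17:55 = 9 h 21 min; less 45 min break → 8 h 36 min
Total worked: 54 h 48 min = 3288 min.
Regular 40 h 0 min = 2400 min at $51.50/h; overtime 14 h 48 min = 888 min at $77.25/h.
Pay = (2400 × $51.50 + 888 × $77.25) ÷ 60 = $3203.30.

$3203.30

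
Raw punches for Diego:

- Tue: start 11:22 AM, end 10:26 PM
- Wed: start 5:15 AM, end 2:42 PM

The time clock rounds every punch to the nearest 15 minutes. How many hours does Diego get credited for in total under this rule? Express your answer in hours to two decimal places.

Tue: in 11:22 AM→11:15 AM, out 10:26 PM→10:30 PM; 11 h 15 min
Wed: in 5:15 AM→5:15 AM, out 2:42 PM→2:45 PM; 9 h 30 min
Total credited: 20 h 45 min.

20.75 hours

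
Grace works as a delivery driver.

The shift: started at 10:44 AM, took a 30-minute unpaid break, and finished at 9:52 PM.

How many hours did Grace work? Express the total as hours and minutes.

The shift: 10:44 AM–9:52 PM = 11 h 8 min; less 30 min break → 10 h 38 min

10 h 38 min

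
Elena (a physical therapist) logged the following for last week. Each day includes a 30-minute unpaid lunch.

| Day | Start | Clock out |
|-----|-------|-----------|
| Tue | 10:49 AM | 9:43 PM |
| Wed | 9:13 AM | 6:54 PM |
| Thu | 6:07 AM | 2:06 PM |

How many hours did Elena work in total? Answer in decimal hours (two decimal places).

27.07 hours

Tue: 10:49 AM–9:43 PM = 10 h 54 min; less 30 min break → 10 h 24 min
Wed: 9:13 AM–6:54 PM = 9 h 41 min; less 30 min break → 9 h 11 min
Thu: 6:07 AM–2:06 PM = 7 h 59 min; less 30 min break → 7 h 29 min
Total: 10 h 24 min + 9 h 11 min + 7 h 29 min = 27 h 4 min.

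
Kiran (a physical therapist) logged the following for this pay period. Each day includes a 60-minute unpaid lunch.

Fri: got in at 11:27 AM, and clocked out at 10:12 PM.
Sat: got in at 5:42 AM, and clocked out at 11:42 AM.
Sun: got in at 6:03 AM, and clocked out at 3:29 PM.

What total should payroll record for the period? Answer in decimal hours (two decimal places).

23.18 hours

Fri: 11:27 AM–10:12 PM = 10 h 45 min; less 60 min break → 9 h 45 min
Sat: 5:42 AM–11:42 AM = 6 h 0 min; less 60 min break → 5 h 0 min
Sun: 6:03 AM–3:29 PM = 9 h 26 min; less 60 min break → 8 h 26 min
Total: 9 h 45 min + 5 h 0 min + 8 h 26 min = 23 h 11 min.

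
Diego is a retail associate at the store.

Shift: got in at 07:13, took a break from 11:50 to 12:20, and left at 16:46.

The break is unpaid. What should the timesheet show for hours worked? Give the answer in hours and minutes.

9 h 3 min

Shift: 07:13–16:46 = 9 h 33 min; less 30 min break → 9 h 3 min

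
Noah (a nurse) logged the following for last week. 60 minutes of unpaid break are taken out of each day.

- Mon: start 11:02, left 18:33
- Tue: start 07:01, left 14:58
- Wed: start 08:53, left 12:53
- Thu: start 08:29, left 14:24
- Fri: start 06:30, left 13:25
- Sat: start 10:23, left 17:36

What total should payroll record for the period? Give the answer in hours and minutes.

33 h 31 min

Mon: 11:02–18:33 = 7 h 31 min; less 60 min break → 6 h 31 min
Tue: 07:01–14:58 = 7 h 57 min; less 60 min break → 6 h 57 min
Wed: 08:53–12:53 = 4 h 0 min; less 60 min break → 3 h 0 min
Thu: 08:29–14:24 = 5 h 55 min; less 60 min break → 4 h 55 min
Fri: 06:30–13:25 = 6 h 55 min; less 60 min break → 5 h 55 min
Sat: 10:23–17:36 = 7 h 13 min; less 60 min break → 6 h 13 min
Total: 6 h 31 min + 6 h 57 min + 3 h 0 min + 4 h 55 min + 5 h 55 min + 6 h 13 min = 33 h 31 min.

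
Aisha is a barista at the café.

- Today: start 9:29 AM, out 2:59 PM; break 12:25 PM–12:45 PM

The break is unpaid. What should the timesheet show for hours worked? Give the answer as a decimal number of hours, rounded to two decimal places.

5.17 hours

Today: 9:29 AM–2:59 PM = 5 h 30 min; less 20 min break → 5 h 10 min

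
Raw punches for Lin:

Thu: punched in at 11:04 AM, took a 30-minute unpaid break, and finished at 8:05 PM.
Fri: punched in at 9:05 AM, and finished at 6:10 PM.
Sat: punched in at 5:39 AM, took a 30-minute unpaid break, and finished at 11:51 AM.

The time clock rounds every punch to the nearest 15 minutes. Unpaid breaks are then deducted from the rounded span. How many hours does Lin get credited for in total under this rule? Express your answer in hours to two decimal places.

23.25 hours

Thu: in 11:04 AM→11:00 AM, out 8:05 PM→8:00 PM; 9 h 0 min − 30 min = 8 h 30 min
Fri: in 9:05 AM→9:00 AM, out 6:10 PM→6:15 PM; 9 h 15 min
Sat: in 5:39 AM→5:45 AM, out 11:51 AM→11:45 AM; 6 h 0 min − 30 min = 5 h 30 min
Total credited: 23 h 15 min.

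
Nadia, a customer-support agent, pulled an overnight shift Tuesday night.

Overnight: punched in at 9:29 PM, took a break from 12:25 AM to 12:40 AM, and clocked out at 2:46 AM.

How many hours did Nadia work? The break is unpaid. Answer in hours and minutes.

5 h 2 min

Overnight: 9:29 PM → midnight = 2 h 31 min; midnight → 2:46 AM = 2 h 46 min; span 5 h 17 min; less 15 min break → 5 h 2 min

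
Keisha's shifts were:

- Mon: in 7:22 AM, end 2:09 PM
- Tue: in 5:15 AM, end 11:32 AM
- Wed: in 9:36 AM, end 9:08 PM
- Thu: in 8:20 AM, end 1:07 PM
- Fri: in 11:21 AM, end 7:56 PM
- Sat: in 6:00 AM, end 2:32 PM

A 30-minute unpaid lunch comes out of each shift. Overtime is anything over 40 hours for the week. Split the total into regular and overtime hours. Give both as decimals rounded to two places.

Regular 40.00 hours, overtime 3.50 hours

Mon: 7:22 AM–2:09 PM = 6 h 47 min; less 30 min break → 6 h 17 min
Tue: 5:15 AM–11:32 AM = 6 h 17 min; less 30 min break → 5 h 47 min
Wed: 9:36 AM–9:08 PM = 11 h 32 min; less 30 min break → 11 h 2 min
Thu: 8:20 AM–1:07 PM = 4 h 47 min; less 30 min break → 4 h 17 min
Fri: 11:21 AM–7:56 PM = 8 h 35 min; less 30 min break → 8 h 5 min
Sat: 6:00 AM–2:32 PM = 8 h 32 min; less 30 min break → 8 h 2 min
Total worked: 43 h 30 min = 43.50 h.
Threshold 40 h → overtime 3 h 30 min, regular 40 h 0 min.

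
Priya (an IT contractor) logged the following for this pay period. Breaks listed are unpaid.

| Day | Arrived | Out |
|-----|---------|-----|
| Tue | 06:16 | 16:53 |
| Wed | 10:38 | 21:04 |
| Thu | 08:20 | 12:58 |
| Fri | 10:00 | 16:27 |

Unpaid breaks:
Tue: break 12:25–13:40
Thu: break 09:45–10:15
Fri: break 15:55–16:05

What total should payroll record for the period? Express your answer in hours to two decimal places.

30.22 hours

Tue: 06:16–16:53 = 10 h 37 min; less 75 min break → 9 h 22 min
Wed: 10:38–21:04 = 10 h 26 min
Thu: 08:20–12:58 = 4 h 38 min; less 30 min break → 4 h 8 min
Fri: 10:00–16:27 = 6 h 27 min; less 10 min break → 6 h 17 min
Total: 9 h 22 min + 10 h 26 min + 4 h 8 min + 6 h 17 min = 30 h 13 min.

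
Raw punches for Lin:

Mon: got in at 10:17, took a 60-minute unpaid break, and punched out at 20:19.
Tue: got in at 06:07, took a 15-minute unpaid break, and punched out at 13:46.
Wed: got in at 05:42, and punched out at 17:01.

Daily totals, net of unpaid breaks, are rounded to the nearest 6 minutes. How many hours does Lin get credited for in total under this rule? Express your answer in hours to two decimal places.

Mon: 10:17–20:19 = 10 h 2 min − 60 min = 9 h 2 min → rounds to 9 h 0 min
Tue: 06:07–13:46 = 7 h 39 min − 15 min = 7 h 24 min → rounds to 7 h 24 min
Wed: 05:42–17:01 = 11 h 19 min → rounds to 11 h 18 min
Total credited: 27 h 42 min.

27.70 hours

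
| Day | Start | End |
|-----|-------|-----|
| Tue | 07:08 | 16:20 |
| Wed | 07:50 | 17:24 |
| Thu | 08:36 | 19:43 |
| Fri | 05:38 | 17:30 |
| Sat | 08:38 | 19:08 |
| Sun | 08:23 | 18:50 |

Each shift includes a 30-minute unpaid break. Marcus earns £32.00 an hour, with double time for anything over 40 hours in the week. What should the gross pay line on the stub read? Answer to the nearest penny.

Tue: 07:08–16:20 = 9 h 12 min; less 30 min break → 8 h 42 min
Wed: 07:50–17:24 = 9 h 34 min; less 30 min break → 9 h 4 min
Thu: 08:36–19:43 = 11 h 7 min; less 30 min break → 10 h 37 min
Fri: 05:38–17:30 = 11 h 52 min; less 30 min break → 11 h 22 min
Sat: 08:38–19:08 = 10 h 30 min; less 30 min break → 10 h 0 min
Sun: 08:23–18:50 = 10 h 27 min; less 30 min break → 9 h 57 min
Total worked: 59 h 42 min = 3582 min.
Regular 40 h 0 min = 2400 min at £32.00/h; overtime 19 h 42 min = 1182 min at £64.00/h.
Pay = (2400 × £32.00 + 1182 × £64.00) ÷ 60 = £2540.80.

£2540.80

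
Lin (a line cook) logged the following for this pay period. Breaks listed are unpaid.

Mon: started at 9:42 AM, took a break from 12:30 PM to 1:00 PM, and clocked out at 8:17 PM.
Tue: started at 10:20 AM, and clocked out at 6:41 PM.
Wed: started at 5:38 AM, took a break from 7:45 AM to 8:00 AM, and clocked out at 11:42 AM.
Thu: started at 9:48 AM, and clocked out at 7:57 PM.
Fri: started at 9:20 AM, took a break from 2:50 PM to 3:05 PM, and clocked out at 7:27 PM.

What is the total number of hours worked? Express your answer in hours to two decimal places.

44.27 hours

Mon: 9:42 AM–8:17 PM = 10 h 35 min; less 30 min break → 10 h 5 min
Tue: 10:20 AM–6:41 PM = 8 h 21 min
Wed: 5:38 AM–11:42 AM = 6 h 4 min; less 15 min break → 5 h 49 min
Thu: 9:48 AM–7:57 PM = 10 h 9 min
Fri: 9:20 AM–7:27 PM = 10 h 7 min; less 15 min break → 9 h 52 min
Total: 10 h 5 min + 8 h 21 min + 5 h 49 min + 10 h 9 min + 9 h 52 min = 44 h 16 min.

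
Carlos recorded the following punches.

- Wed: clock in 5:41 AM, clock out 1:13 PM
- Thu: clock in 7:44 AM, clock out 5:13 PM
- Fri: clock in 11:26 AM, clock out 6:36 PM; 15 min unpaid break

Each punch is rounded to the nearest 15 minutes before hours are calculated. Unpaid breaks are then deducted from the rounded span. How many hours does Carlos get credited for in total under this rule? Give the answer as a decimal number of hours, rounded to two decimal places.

Wed: in 5:41 AM→5:45 AM, out 1:13 PM→1:15 PM; 7 h 30 min
Thu: in 7:44 AM→7:45 AM, out 5:13 PM→5:15 PM; 9 h 30 min
Fri: in 11:26 AM→11:30 AM, out 6:36 PM→6:30 PM; 7 h 0 min − 15 min = 6 h 45 min
Total credited: 23 h 45 min.

23.75 hours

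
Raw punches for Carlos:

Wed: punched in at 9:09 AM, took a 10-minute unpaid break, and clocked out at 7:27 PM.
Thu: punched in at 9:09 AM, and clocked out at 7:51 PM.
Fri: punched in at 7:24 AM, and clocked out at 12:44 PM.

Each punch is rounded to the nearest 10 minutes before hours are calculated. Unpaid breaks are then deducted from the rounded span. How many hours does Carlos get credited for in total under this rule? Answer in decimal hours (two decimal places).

26.17 hours

Wed: in 9:09 AM→9:10 AM, out 7:27 PM→7:30 PM; 10 h 20 min − 10 min = 10 h 10 min
Thu: in 9:09 AM→9:10 AM, out 7:51 PM→7:50 PM; 10 h 40 min
Fri: in 7:24 AM→7:20 AM, out 12:44 PM→12:40 PM; 5 h 20 min
Total credited: 26 h 10 min.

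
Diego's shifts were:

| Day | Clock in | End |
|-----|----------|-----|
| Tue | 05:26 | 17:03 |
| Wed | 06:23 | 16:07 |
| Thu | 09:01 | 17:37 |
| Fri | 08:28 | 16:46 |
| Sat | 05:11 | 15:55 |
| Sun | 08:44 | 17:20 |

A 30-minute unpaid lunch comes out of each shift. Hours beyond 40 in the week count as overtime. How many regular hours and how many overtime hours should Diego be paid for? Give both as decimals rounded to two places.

Tue: 05:26–17:03 = 11 h 37 min; less 30 min break → 11 h 7 min
Wed: 06:23–16:07 = 9 h 44 min; less 30 min break → 9 h 14 min
Thu: 09:01–17:37 = 8 h 36 min; less 30 min break → 8 h 6 min
Fri: 08:28–16:46 = 8 h 18 min; less 30 min break → 7 h 48 min
Sat: 05:11–15:55 = 10 h 44 min; less 30 min break → 10 h 14 min
Sun: 08:44–17:20 = 8 h 36 min; less 30 min break → 8 h 6 min
Total worked: 54 h 35 min = 54.58 h.
Threshold 40 h → overtime 14 h 35 min, regular 40 h 0 min.

Regular 40.00 hours, overtime 14.58 hours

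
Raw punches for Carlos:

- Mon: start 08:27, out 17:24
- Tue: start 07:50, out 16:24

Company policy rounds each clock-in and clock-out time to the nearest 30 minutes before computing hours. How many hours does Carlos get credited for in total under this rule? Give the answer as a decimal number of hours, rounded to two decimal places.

Mon: in 08:27→08:30, out 17:24→17:30; 9 h 0 min
Tue: in 07:50→08:00, out 16:24→16:30; 8 h 30 min
Total credited: 17 h 30 min.

17.50 hours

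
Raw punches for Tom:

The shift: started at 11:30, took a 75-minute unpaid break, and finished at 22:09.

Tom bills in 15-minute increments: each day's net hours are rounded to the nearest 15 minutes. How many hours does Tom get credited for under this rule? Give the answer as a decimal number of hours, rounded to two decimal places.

The shift: 11:30–22:09 = 10 h 39 min − 75 min = 9 h 24 min → rounds to 9 h 30 min

9.50 hours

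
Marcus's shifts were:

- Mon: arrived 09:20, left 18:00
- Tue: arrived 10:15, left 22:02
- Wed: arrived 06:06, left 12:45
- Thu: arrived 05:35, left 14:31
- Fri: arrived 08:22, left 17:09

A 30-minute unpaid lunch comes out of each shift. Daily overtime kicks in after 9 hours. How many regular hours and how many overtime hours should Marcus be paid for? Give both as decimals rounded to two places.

Mon: 09:20–18:00 = 8 h 40 min; less 30 min break → 8 h 10 min
Tue: 10:15–22:02 = 11 h 47 min; less 30 min break → 11 h 17 min
Wed: 06:06–12:45 = 6 h 39 min; less 30 min break → 6 h 9 min
Thu: 05:35–14:31 = 8 h 56 min; less 30 min break → 8 h 26 min
Fri: 08:22–17:09 = 8 h 47 min; less 30 min break → 8 h 17 min
Mon reg 8 h 10 min / OT 0 h 0 min; Tue reg 9 h 0 min / OT 2 h 17 min; Wed reg 6 h 9 min / OT 0 h 0 min; Thu reg 8 h 26 min / OT 0 h 0 min; Fri reg 8 h 17 min / OT 0 h 0 min.
Totals: regular 40 h 2 min, overtime 2 h 17 min.

Regular 40.03 hours, overtime 2.28 hours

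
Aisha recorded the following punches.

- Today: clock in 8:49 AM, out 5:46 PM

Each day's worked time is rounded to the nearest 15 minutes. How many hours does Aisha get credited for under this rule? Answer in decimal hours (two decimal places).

Today: 8:49 AM–5:46 PM = 8 h 57 min → rounds to 9 h 0 min

9.00 hours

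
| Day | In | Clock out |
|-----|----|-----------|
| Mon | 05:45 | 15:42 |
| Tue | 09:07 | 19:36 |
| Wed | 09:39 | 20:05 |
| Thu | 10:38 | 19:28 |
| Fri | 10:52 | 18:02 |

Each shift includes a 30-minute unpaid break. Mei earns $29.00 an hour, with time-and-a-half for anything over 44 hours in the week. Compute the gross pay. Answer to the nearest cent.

$1291.95

Mon: 05:45–15:42 = 9 h 57 min; less 30 min break → 9 h 27 min
Tue: 09:07–19:36 = 10 h 29 min; less 30 min break → 9 h 59 min
Wed: 09:39–20:05 = 10 h 26 min; less 30 min break → 9 h 56 min
Thu: 10:38–19:28 = 8 h 50 min; less 30 min break → 8 h 20 min
Fri: 10:52–18:02 = 7 h 10 min; less 30 min break → 6 h 40 min
Total worked: 44 h 22 min = 2662 min.
Regular 44 h 0 min = 2640 min at $29.00/h; overtime 0 h 22 min = 22 min at $43.50/h.
Pay = (2640 × $29.00 + 22 × $43.50) ÷ 60 = $1291.95.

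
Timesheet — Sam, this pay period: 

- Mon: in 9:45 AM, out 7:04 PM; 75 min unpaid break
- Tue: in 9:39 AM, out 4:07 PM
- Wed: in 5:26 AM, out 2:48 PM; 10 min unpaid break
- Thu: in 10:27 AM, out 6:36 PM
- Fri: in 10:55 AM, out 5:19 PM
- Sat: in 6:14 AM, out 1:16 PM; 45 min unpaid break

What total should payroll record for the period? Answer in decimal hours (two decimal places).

Mon: 9:45 AM–7:04 PM = 9 h 19 min; less 75 min break → 8 h 4 min
Tue: 9:39 AM–4:07 PM = 6 h 28 min
Wed: 5:26 AM–2:48 PM = 9 h 22 min; less 10 min break → 9 h 12 min
Thu: 10:27 AM–6:36 PM = 8 h 9 min
Fri: 10:55 AM–5:19 PM = 6 h 24 min
Sat: 6:14 AM–1:16 PM = 7 h 2 min; less 45 min break → 6 h 17 min
Total: 8 h 4 min + 6 h 28 min + 9 h 12 min + 8 h 9 min + 6 h 24 min + 6 h 17 min = 44 h 34 min.

44.57 hours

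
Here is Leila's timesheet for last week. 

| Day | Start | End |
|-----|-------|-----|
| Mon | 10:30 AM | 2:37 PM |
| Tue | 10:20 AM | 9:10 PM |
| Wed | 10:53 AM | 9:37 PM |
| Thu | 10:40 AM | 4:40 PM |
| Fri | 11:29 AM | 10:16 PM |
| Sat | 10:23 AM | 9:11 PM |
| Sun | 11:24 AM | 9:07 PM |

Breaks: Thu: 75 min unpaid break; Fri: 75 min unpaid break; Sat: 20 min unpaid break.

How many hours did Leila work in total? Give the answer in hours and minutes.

60 h 9 min

Mon: 10:30 AM–2:37 PM = 4 h 7 min
Tue: 10:20 AM–9:10 PM = 10 h 50 min
Wed: 10:53 AM–9:37 PM = 10 h 44 min
Thu: 10:40 AM–4:40 PM = 6 h 0 min; less 75 min break → 4 h 45 min
Fri: 11:29 AM–10:16 PM = 10 h 47 min; less 75 min break → 9 h 32 min
Sat: 10:23 AM–9:11 PM = 10 h 48 min; less 20 min break → 10 h 28 min
Sun: 11:24 AM–9:07 PM = 9 h 43 min
Total: 4 h 7 min + 10 h 50 min + 10 h 44 min + 4 h 45 min + 9 h 32 min + 10 h 28 min + 9 h 43 min = 60 h 9 min.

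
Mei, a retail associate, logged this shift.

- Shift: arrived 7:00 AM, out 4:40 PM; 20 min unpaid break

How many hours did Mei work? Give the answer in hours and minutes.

Shift: 7:00 AM–4:40 PM = 9 h 40 min; less 20 min break → 9 h 20 min

9 h 20 min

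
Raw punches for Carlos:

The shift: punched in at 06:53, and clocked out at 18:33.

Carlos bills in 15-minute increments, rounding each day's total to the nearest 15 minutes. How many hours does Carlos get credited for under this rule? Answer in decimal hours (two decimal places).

11.75 hours

The shift: 06:53–18:33 = 11 h 40 min → rounds to 11 h 45 min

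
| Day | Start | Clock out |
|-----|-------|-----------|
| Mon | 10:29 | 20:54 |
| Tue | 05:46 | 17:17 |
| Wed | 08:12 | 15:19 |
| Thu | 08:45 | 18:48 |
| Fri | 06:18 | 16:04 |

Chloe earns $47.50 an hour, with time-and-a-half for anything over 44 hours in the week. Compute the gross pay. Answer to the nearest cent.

$2436.75

Mon: 10:29–20:54 = 10 h 25 min
Tue: 05:46–17:17 = 11 h 31 min
Wed: 08:12–15:19 = 7 h 7 min
Thu: 08:45–18:48 = 10 h 3 min
Fri: 06:18–16:04 = 9 h 46 min
Total worked: 48 h 52 min = 2932 min.
Regular 44 h 0 min = 2640 min at $47.50/h; overtime 4 h 52 min = 292 min at $71.25/h.
Pay = (2640 × $47.50 + 292 × $71.25) ÷ 60 = $2436.75.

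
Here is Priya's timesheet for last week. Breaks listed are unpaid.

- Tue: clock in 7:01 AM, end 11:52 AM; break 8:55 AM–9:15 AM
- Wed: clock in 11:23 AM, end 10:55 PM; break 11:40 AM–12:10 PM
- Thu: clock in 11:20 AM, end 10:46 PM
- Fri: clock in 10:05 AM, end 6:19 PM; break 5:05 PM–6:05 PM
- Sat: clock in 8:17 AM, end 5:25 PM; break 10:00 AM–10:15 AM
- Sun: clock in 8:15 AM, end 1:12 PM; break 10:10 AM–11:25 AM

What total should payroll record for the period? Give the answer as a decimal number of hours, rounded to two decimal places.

Tue: 7:01 AM–11:52 AM = 4 h 51 min; less 20 min break → 4 h 31 min
Wed: 11:23 AM–10:55 PM = 11 h 32 min; less 30 min break → 11 h 2 min
Thu: 11:20 AM–10:46 PM = 11 h 26 min
Fri: 10:05 AM–6:19 PM = 8 h 14 min; less 60 min break → 7 h 14 min
Sat: 8:17 AM–5:25 PM = 9 h 8 min; less 15 min break → 8 h 53 min
Sun: 8:15 AM–1:12 PM = 4 h 57 min; less 75 min break → 3 h 42 min
Total: 4 h 31 min + 11 h 2 min + 11 h 26 min + 7 h 14 min + 8 h 53 min + 3 h 42 min = 46 h 48 min.

46.80 hours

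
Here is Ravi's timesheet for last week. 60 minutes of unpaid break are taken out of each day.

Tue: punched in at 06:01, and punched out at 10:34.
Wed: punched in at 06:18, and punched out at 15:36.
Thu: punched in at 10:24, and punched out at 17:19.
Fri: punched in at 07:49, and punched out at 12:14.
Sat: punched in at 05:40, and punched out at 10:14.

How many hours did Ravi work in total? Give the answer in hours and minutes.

Tue: 06:01–10:34 = 4 h 33 min; less 60 min break → 3 h 33 min
Wed: 06:18–15:36 = 9 h 18 min; less 60 min break → 8 h 18 min
Thu: 10:24–17:19 = 6 h 55 min; less 60 min break → 5 h 55 min
Fri: 07:49–12:14 = 4 h 25 min; less 60 min break → 3 h 25 min
Sat: 05:40–10:14 = 4 h 34 min; less 60 min break → 3 h 34 min
Total: 3 h 33 min + 8 h 18 min + 5 h 55 min + 3 h 25 min + 3 h 34 min = 24 h 45 min.

24 h 45 min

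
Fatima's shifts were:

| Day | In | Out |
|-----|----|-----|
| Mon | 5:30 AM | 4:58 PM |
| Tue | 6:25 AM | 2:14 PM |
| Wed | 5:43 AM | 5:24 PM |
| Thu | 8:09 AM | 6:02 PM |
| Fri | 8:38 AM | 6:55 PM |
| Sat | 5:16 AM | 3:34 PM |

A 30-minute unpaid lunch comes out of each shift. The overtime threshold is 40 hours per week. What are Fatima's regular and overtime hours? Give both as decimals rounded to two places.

Mon: 5:30 AM–4:58 PM = 11 h 28 min; less 30 min break → 10 h 58 min
Tue: 6:25 AM–2:14 PM = 7 h 49 min; less 30 min break → 7 h 19 min
Wed: 5:43 AM–5:24 PM = 11 h 41 min; less 30 min break → 11 h 11 min
Thu: 8:09 AM–6:02 PM = 9 h 53 min; less 30 min break → 9 h 23 min
Fri: 8:38 AM–6:55 PM = 10 h 17 min; less 30 min break → 9 h 47 min
Sat: 5:16 AM–3:34 PM = 10 h 18 min; less 30 min break → 9 h 48 min
Total worked: 58 h 26 min = 58.43 h.
Threshold 40 h → overtime 18 h 26 min, regular 40 h 0 min.

Regular 40.00 hours, overtime 18.43 hours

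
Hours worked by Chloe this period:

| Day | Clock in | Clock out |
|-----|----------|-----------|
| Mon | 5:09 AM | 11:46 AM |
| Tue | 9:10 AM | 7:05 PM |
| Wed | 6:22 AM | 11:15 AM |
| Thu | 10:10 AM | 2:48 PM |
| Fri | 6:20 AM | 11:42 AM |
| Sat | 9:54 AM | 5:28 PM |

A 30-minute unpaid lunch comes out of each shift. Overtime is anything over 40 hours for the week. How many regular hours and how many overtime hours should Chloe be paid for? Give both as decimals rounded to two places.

Mon: 5:09 AM–11:46 AM = 6 h 37 min; less 30 min break → 6 h 7 min
Tue: 9:10 AM–7:05 PM = 9 h 55 min; less 30 min break → 9 h 25 min
Wed: 6:22 AM–11:15 AM = 4 h 53 min; less 30 min break → 4 h 23 min
Thu: 10:10 AM–2:48 PM = 4 h 38 min; less 30 min break → 4 h 8 min
Fri: 6:20 AM–11:42 AM = 5 h 22 min; less 30 min break → 4 h 52 min
Sat: 9:54 AM–5:28 PM = 7 h 34 min; less 30 min break → 7 h 4 min
Total worked: 35 h 59 min = 35.98 h.
Threshold 40 h → overtime 0 h 0 min, regular 35 h 59 min.

Regular 35.98 hours, overtime 0.00 hours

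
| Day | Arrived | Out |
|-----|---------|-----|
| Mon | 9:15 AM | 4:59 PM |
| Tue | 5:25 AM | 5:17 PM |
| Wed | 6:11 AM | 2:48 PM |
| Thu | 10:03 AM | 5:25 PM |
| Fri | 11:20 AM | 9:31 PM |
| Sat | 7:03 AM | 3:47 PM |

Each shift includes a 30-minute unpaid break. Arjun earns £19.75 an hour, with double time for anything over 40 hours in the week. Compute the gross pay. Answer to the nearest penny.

£1244.25

Mon: 9:15 AM–4:59 PM = 7 h 44 min; less 30 min break → 7 h 14 min
Tue: 5:25 AM–5:17 PM = 11 h 52 min; less 30 min break → 11 h 22 min
Wed: 6:11 AM–2:48 PM = 8 h 37 min; less 30 min break → 8 h 7 min
Thu: 10:03 AM–5:25 PM = 7 h 22 min; less 30 min break → 6 h 52 min
Fri: 11:20 AM–9:31 PM = 10 h 11 min; less 30 min break → 9 h 41 min
Sat: 7:03 AM–3:47 PM = 8 h 44 min; less 30 min break → 8 h 14 min
Total worked: 51 h 30 min = 3090 min.
Regular 40 h 0 min = 2400 min at £19.75/h; overtime 11 h 30 min = 690 min at £39.50/h.
Pay = (2400 × £19.75 + 690 × £39.50) ÷ 60 = £1244.25.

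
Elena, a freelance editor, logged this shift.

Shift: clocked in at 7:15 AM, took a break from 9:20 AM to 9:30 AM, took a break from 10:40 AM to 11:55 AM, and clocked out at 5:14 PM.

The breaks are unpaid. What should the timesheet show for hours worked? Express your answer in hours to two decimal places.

Shift: 7:15 AM–5:14 PM = 9 h 59 min; less 85 min break → 8 h 34 min

8.57 hours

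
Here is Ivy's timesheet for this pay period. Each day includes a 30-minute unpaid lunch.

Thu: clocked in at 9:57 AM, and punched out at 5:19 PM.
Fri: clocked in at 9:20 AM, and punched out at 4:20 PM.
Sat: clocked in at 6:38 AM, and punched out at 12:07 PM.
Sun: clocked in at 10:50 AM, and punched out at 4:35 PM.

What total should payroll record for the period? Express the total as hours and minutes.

23 h 36 min

Thu: 9:57 AM–5:19 PM = 7 h 22 min; less 30 min break → 6 h 52 min
Fri: 9:20 AM–4:20 PM = 7 h 0 min; less 30 min break → 6 h 30 min
Sat: 6:38 AM–12:07 PM = 5 h 29 min; less 30 min break → 4 h 59 min
Sun: 10:50 AM–4:35 PM = 5 h 45 min; less 30 min break → 5 h 15 min
Total: 6 h 52 min + 6 h 30 min + 4 h 59 min + 5 h 15 min = 23 h 36 min.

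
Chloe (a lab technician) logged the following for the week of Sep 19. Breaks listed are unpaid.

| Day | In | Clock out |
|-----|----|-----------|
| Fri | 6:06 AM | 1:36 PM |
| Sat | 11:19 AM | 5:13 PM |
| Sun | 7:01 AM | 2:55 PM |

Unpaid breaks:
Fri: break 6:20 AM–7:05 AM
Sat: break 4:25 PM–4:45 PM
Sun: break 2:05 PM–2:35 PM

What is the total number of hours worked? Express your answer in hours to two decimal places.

19.72 hours

Fri: 6:06 AM–1:36 PM = 7 h 30 min; less 45 min break → 6 h 45 min
Sat: 11:19 AM–5:13 PM = 5 h 54 min; less 20 min break → 5 h 34 min
Sun: 7:01 AM–2:55 PM = 7 h 54 min; less 30 min break → 7 h 24 min
Total: 6 h 45 min + 5 h 34 min + 7 h 24 min = 19 h 43 min.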